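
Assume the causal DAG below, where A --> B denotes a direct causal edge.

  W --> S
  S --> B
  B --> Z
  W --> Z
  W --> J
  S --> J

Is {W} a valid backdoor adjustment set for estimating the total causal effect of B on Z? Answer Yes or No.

Yes

Backdoor paths from B to Z (paths whose first edge points into B):
  P1: B <- S <- W -> Z
  P2: B <- S -> J <- W -> Z
Condition 1 (no descendant of B in the set): holds — descendants of B are {Z}; none are in {W}.
Condition 2 (every backdoor path blocked by {W}):
  P1: blocked at fork node W ∈ conditioning set.
  P2: blocked at collider J (neither it nor any descendant is in the conditioning set).
{W} satisfies the backdoor criterion.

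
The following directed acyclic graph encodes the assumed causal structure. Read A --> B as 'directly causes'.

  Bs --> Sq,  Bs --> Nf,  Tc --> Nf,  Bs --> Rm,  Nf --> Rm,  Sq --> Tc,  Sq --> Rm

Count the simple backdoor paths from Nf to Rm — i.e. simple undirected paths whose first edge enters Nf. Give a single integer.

A backdoor path from Nf to Rm is any simple undirected path whose first edge points into Nf (i.e. leaves Nf via a parent).
Parents of Nf: {Bs, Tc}.
Enumerating:
  P1: Nf <- Bs -> Sq -> Rm
  P2: Nf <- Bs -> Rm
  P3: Nf <- Tc <- Sq <- Bs -> Rm
  P4: Nf <- Tc <- Sq -> Rm
That exhausts the simple backdoor paths. Count: 4.

4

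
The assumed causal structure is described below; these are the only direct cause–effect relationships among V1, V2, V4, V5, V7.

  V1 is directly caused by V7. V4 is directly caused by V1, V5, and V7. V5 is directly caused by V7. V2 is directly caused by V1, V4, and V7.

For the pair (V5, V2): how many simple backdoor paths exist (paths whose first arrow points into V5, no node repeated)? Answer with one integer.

A backdoor path from V5 to V2 is any simple undirected path whose first edge points into V5 (i.e. leaves V5 via a parent).
Parents of V5: {V7}.
Enumerating:
  P1: V5 <- V7 -> V1 -> V4 -> V2
  P2: V5 <- V7 -> V1 -> V2
  P3: V5 <- V7 -> V4 <- V1 -> V2
  P4: V5 <- V7 -> V4 -> V2
  P5: V5 <- V7 -> V2
That exhausts the simple backdoor paths. Count: 5.

5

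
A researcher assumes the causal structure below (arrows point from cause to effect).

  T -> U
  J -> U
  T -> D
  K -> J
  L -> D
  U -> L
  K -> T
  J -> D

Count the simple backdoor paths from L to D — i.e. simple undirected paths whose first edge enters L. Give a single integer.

A backdoor path from L to D is any simple undirected path whose first edge points into L (i.e. leaves L via a parent).
Parents of L: {U}.
Enumerating:
  P1: L <- U <- J <- K -> T -> D
  P2: L <- U <- J -> D
  P3: L <- U <- T <- K -> J -> D
  P4: L <- U <- T -> D
That exhausts the simple backdoor paths. Count: 4.

4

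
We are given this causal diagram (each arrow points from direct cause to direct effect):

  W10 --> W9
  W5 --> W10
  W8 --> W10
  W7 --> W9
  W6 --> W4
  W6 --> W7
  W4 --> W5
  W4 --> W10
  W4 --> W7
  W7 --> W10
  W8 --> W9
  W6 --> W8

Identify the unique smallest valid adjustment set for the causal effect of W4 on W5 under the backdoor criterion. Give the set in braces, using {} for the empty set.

Variables eligible for adjustment (non-descendants of W4, excluding W4 and W5): {W6, W8}.
Backdoor paths from W4 to W5:
  P1: W4 <- W6 -> W8 -> W10 <- W5
  P2: W4 <- W6 -> W8 -> W9 <- W7 -> W10 <- W5
  P3: W4 <- W6 -> W8 -> W9 <- W10 <- W5
  P4: W4 <- W6 -> W7 -> W10 <- W5
  P5: W4 <- W6 -> W7 -> W9 <- W8 -> W10 <- W5
  P6: W4 <- W6 -> W7 -> W9 <- W10 <- W5
Each backdoor path contains an unconditioned collider, so every path is already blocked with the empty conditioning set:
  P1: blocked at collider W10 (neither it nor any descendant is in the conditioning set).
  P2: blocked at collider W9 (neither it nor any descendant is in the conditioning set).
  P3: blocked at collider W9 (neither it nor any descendant is in the conditioning set).
  P4: blocked at collider W10 (neither it nor any descendant is in the conditioning set).
  P5: blocked at collider W9 (neither it nor any descendant is in the conditioning set).
  P6: blocked at collider W9 (neither it nor any descendant is in the conditioning set).
The empty set is therefore the unique smallest valid set.

{}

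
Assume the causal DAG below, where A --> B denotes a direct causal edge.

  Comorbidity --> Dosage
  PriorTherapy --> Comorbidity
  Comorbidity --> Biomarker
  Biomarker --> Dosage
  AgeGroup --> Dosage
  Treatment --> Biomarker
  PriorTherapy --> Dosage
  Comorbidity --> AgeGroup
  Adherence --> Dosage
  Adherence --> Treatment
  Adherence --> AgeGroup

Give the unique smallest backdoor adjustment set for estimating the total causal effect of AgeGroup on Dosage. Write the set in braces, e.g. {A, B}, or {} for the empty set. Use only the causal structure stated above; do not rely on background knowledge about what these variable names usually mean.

Variables eligible for adjustment (non-descendants of AgeGroup, excluding AgeGroup and Dosage): {Adherence, Biomarker, Comorbidity, PriorTherapy, Treatment}.
Backdoor paths from AgeGroup to Dosage:
  P1: AgeGroup <- Adherence -> Treatment -> Biomarker <- Comorbidity <- PriorTherapy -> Dosage
  P2: AgeGroup <- Adherence -> Treatment -> Biomarker <- Comorbidity -> Dosage
  P3: AgeGroup <- Adherence -> Treatment -> Biomarker -> Dosage
  P4: AgeGroup <- Adherence -> Dosage
  P5: AgeGroup <- Comorbidity <- PriorTherapy -> Dosage
  P6: AgeGroup <- Comorbidity -> Biomarker <- Treatment <- Adherence -> Dosage
  P7: AgeGroup <- Comorbidity -> Biomarker -> Dosage
  P8: AgeGroup <- Comorbidity -> Dosage
The empty set is not sufficient: P3 (AgeGroup <- Adherence -> Treatment -> Biomarker -> Dosage) has no collider blocking it and no conditioned non-collider, so it is open.
Try {Adherence, Comorbidity}:
  P1: blocked at fork node Adherence ∈ conditioning set.
  P2: blocked at fork node Adherence ∈ conditioning set.
  P3: blocked at fork node Adherence ∈ conditioning set.
  P4: blocked at fork node Adherence ∈ conditioning set.
  P5: blocked at chain node Comorbidity ∈ conditioning set.
  P6: blocked at fork node Comorbidity ∈ conditioning set.
  P7: blocked at fork node Comorbidity ∈ conditioning set.
  P8: blocked at fork node Comorbidity ∈ conditioning set.
{Adherence, Comorbidity} contains no descendant of AgeGroup and blocks every backdoor path.
Every element of {Adherence, Comorbidity} is needed (dropping Adherence leaves P3 open; dropping Comorbidity leaves P5 open), so no proper subset is valid.
Among all size-2 subsets of the eligible variables, only {Adherence, Comorbidity} blocks every backdoor path, so it is the unique smallest valid adjustment set.

{Adherence, Comorbidity}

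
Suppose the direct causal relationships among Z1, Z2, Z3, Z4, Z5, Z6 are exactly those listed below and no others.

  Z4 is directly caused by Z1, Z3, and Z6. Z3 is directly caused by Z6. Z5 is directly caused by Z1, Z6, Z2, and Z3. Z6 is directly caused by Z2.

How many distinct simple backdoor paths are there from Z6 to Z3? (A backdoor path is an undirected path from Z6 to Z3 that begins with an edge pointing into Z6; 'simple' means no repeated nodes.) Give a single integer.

A backdoor path from Z6 to Z3 is any simple undirected path whose first edge points into Z6 (i.e. leaves Z6 via a parent).
Parents of Z6: {Z2}.
Enumerating:
  P1: Z6 <- Z2 -> Z5 <- Z1 -> Z4 <- Z3
  P2: Z6 <- Z2 -> Z5 <- Z3
That exhausts the simple backdoor paths. Count: 2.

2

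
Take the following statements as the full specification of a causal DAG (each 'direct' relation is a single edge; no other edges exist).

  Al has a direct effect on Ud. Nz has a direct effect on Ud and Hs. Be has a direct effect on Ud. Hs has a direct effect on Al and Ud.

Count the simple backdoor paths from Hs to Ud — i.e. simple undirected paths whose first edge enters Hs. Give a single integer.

1

A backdoor path from Hs to Ud is any simple undirected path whose first edge points into Hs (i.e. leaves Hs via a parent).
Parents of Hs: {Nz}.
Enumerating:
  P1: Hs <- Nz -> Ud
That exhausts the simple backdoor paths. Count: 1.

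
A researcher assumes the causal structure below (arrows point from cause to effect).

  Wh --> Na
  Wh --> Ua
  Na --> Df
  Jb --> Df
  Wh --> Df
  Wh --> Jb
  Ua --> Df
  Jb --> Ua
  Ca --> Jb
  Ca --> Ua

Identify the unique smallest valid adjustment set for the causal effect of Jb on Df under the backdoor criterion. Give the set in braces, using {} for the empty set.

{Ca, Wh}

Variables eligible for adjustment (non-descendants of Jb, excluding Jb and Df): {Ca, Na, Wh}.
Backdoor paths from Jb to Df:
  P1: Jb <- Ca -> Ua <- Wh -> Na -> Df
  P2: Jb <- Ca -> Ua <- Wh -> Df
  P3: Jb <- Ca -> Ua -> Df
  P4: Jb <- Wh -> Na -> Df
  P5: Jb <- Wh -> Ua -> Df
  P6: Jb <- Wh -> Df
The empty set is not sufficient: P3 (Jb <- Ca -> Ua -> Df) has no collider blocking it and no conditioned non-collider, so it is open.
Try {Ca, Wh}:
  P1: blocked at fork node Ca ∈ conditioning set.
  P2: blocked at fork node Ca ∈ conditioning set.
  P3: blocked at fork node Ca ∈ conditioning set.
  P4: blocked at fork node Wh ∈ conditioning set.
  P5: blocked at fork node Wh ∈ conditioning set.
  P6: blocked at fork node Wh ∈ conditioning set.
{Ca, Wh} contains no descendant of Jb and blocks every backdoor path.
Every element of {Ca, Wh} is needed (dropping Ca leaves P3 open; dropping Wh leaves P4 open), so no proper subset is valid.
Among all size-2 subsets of the eligible variables, only {Ca, Wh} blocks every backdoor path, so it is the unique smallest valid adjustment set.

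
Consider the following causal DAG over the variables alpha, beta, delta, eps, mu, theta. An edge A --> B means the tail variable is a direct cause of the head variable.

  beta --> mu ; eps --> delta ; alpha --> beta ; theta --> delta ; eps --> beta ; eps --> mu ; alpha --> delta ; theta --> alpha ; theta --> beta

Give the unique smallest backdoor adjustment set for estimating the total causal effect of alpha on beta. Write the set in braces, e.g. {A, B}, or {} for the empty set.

Variables eligible for adjustment (non-descendants of alpha, excluding alpha and beta): {eps, theta}.
Backdoor paths from alpha to beta:
  P1: alpha <- theta -> beta
  P2: alpha <- theta -> delta <- eps -> beta
  P3: alpha <- theta -> delta <- eps -> mu <- beta
The empty set is not sufficient: P1 (alpha <- theta -> beta) has no collider blocking it and no conditioned non-collider, so it is open.
Try {theta}:
  P1: blocked at fork node theta ∈ conditioning set.
  P2: blocked at fork node theta ∈ conditioning set.
  P3: blocked at fork node theta ∈ conditioning set.
{theta} contains no descendant of alpha and blocks every backdoor path.
No other singleton works — e.g. {eps} leaves P1 open — so {theta} is the unique smallest valid adjustment set.

{theta}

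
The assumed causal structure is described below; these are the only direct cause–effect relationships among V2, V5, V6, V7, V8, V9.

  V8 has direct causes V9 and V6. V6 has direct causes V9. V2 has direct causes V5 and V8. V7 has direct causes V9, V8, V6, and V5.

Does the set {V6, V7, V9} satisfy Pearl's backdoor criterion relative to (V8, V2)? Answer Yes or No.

No

Backdoor paths from V8 to V2 (paths whose first edge points into V8):
  P1: V8 <- V9 -> V6 -> V7 <- V5 -> V2
  P2: V8 <- V9 -> V7 <- V5 -> V2
  P3: V8 <- V6 <- V9 -> V7 <- V5 -> V2
  P4: V8 <- V6 -> V7 <- V5 -> V2
Condition 1 (no descendant of V8 in the set): FAILS — V7 is a descendant of V8.
Condition 2 (every backdoor path blocked by {V6, V7, V9}):
  P1: blocked at fork node V9 ∈ conditioning set.
  P2: blocked at fork node V9 ∈ conditioning set.
  P3: blocked at chain node V6 ∈ conditioning set.
  P4: blocked at fork node V6 ∈ conditioning set.
{V6, V7, V9} does not satisfy the backdoor criterion.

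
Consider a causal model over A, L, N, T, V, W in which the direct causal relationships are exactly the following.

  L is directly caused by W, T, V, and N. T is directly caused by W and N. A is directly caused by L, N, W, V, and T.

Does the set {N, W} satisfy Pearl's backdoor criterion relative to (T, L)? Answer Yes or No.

Backdoor paths from T to L (paths whose first edge points into T):
  P1: T <- N -> L
  P2: T <- N -> A <- W -> L
  P3: T <- N -> A <- V -> L
  P4: T <- N -> A <- L
  P5: T <- W -> L
  P6: T <- W -> A <- N -> L
  P7: T <- W -> A <- V -> L
  P8: T <- W -> A <- L
Condition 1 (no descendant of T in the set): holds — descendants of T are {A, L}; none are in {N, W}.
Condition 2 (every backdoor path blocked by {N, W}):
  P1: blocked at fork node N ∈ conditioning set.
  P2: blocked at fork node N ∈ conditioning set.
  P3: blocked at fork node N ∈ conditioning set.
  P4: blocked at fork node N ∈ conditioning set.
  P5: blocked at fork node W ∈ conditioning set.
  P6: blocked at fork node W ∈ conditioning set.
  P7: blocked at fork node W ∈ conditioning set.
  P8: blocked at fork node W ∈ conditioning set.
{N, W} satisfies the backdoor criterion.

Yes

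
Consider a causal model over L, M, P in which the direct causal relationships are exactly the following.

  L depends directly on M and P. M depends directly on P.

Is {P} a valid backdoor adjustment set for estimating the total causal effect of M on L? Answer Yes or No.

Yes

Backdoor paths from M to L (paths whose first edge points into M):
  P1: M <- P -> L
Condition 1 (no descendant of M in the set): holds — descendants of M are {L}; none are in {P}.
Condition 2 (every backdoor path blocked by {P}):
  P1: blocked at fork node P ∈ conditioning set.
{P} satisfies the backdoor criterion.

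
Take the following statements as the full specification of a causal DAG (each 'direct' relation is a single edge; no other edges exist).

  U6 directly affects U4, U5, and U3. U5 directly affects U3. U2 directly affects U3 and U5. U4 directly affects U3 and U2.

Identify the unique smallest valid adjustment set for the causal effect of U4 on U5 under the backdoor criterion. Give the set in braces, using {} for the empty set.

Variables eligible for adjustment (non-descendants of U4, excluding U4 and U5): {U6}.
Backdoor paths from U4 to U5:
  P1: U4 <- U6 -> U5
  P2: U4 <- U6 -> U3 <- U2 -> U5
  P3: U4 <- U6 -> U3 <- U5
The empty set is not sufficient: P1 (U4 <- U6 -> U5) has no collider blocking it and no conditioned non-collider, so it is open.
Try {U6}:
  P1: blocked at fork node U6 ∈ conditioning set.
  P2: blocked at fork node U6 ∈ conditioning set.
  P3: blocked at fork node U6 ∈ conditioning set.
{U6} contains no descendant of U4 and blocks every backdoor path.
{U6} is the unique smallest valid adjustment set.

{U6}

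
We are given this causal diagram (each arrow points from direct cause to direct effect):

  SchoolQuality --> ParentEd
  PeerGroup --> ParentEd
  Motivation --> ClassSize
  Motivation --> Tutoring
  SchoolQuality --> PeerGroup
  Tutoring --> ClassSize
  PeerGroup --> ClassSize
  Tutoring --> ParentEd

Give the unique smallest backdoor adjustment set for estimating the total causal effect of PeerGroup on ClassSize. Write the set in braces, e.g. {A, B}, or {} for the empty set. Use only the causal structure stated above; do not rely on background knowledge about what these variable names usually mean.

{}

Variables eligible for adjustment (non-descendants of PeerGroup, excluding PeerGroup and ClassSize): {Motivation, SchoolQuality, Tutoring}.
Backdoor paths from PeerGroup to ClassSize:
  P1: PeerGroup <- SchoolQuality -> ParentEd <- Tutoring <- Motivation -> ClassSize
  P2: PeerGroup <- SchoolQuality -> ParentEd <- Tutoring -> ClassSize
Each backdoor path contains an unconditioned collider, so every path is already blocked with the empty conditioning set:
  P1: blocked at collider ParentEd (neither it nor any descendant is in the conditioning set).
  P2: blocked at collider ParentEd (neither it nor any descendant is in the conditioning set).
The empty set is therefore the unique smallest valid set.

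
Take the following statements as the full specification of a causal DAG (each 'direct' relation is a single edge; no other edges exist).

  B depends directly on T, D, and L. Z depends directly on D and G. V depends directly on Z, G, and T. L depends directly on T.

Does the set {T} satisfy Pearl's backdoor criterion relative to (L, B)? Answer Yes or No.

Backdoor paths from L to B (paths whose first edge points into L):
  P1: L <- T -> B
  P2: L <- T -> V <- G -> Z <- D -> B
  P3: L <- T -> V <- Z <- D -> B
Condition 1 (no descendant of L in the set): holds — descendants of L are {B}; none are in {T}.
Condition 2 (every backdoor path blocked by {T}):
  P1: blocked at fork node T ∈ conditioning set.
  P2: blocked at fork node T ∈ conditioning set.
  P3: blocked at fork node T ∈ conditioning set.
{T} satisfies the backdoor criterion.

Yes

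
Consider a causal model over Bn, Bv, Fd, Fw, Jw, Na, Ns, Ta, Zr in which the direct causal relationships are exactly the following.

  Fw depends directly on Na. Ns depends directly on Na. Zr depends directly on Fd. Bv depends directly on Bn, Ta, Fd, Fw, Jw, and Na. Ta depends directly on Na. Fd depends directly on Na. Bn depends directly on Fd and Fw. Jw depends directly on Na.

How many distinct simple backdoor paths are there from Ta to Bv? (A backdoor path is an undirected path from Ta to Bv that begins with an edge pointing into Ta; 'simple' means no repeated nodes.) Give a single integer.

A backdoor path from Ta to Bv is any simple undirected path whose first edge points into Ta (i.e. leaves Ta via a parent).
Parents of Ta: {Na}.
Enumerating:
  P1: Ta <- Na -> Jw -> Bv
  P2: Ta <- Na -> Fd -> Bn <- Fw -> Bv
  P3: Ta <- Na -> Fd -> Bn -> Bv
  P4: Ta <- Na -> Fd -> Bv
  P5: Ta <- Na -> Fw -> Bn <- Fd -> Bv
  P6: Ta <- Na -> Fw -> Bn -> Bv
  P7: Ta <- Na -> Fw -> Bv
  P8: Ta <- Na -> Bv
That exhausts the simple backdoor paths. Count: 8.

8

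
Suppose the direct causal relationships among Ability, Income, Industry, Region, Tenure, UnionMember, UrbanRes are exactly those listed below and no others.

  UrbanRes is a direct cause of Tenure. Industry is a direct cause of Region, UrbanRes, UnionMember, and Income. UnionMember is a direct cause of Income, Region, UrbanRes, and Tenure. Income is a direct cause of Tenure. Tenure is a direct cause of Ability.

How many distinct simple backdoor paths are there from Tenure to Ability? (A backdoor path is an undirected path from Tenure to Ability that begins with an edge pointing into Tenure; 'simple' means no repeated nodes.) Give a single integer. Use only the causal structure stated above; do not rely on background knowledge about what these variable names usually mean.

A backdoor path from Tenure to Ability is any simple undirected path whose first edge points into Tenure (i.e. leaves Tenure via a parent).
Parents of Tenure: {Income, UnionMember, UrbanRes}.
No simple path from any parent of Tenure reaches Ability without revisiting Tenure, so there are no backdoor paths.

0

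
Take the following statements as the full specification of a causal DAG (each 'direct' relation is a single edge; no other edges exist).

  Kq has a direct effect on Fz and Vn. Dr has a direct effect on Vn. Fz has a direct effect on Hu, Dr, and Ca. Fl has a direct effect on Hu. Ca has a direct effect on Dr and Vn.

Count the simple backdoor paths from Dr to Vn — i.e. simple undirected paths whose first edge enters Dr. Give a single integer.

4

A backdoor path from Dr to Vn is any simple undirected path whose first edge points into Dr (i.e. leaves Dr via a parent).
Parents of Dr: {Ca, Fz}.
Enumerating:
  P1: Dr <- Fz <- Kq -> Vn
  P2: Dr <- Fz -> Ca -> Vn
  P3: Dr <- Ca <- Fz <- Kq -> Vn
  P4: Dr <- Ca -> Vn
That exhausts the simple backdoor paths. Count: 4.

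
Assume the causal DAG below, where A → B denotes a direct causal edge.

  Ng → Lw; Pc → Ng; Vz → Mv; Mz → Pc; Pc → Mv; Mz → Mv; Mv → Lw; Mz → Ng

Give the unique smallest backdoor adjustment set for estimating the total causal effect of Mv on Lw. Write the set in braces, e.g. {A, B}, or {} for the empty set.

{Ng}

Variables eligible for adjustment (non-descendants of Mv, excluding Mv and Lw): {Mz, Ng, Pc, Vz}.
Backdoor paths from Mv to Lw:
  P1: Mv <- Mz -> Pc -> Ng -> Lw
  P2: Mv <- Mz -> Ng -> Lw
  P3: Mv <- Pc <- Mz -> Ng -> Lw
  P4: Mv <- Pc -> Ng -> Lw
The empty set is not sufficient: P1 (Mv <- Mz -> Pc -> Ng -> Lw) has no collider blocking it and no conditioned non-collider, so it is open.
Try {Ng}:
  P1: blocked at chain node Ng ∈ conditioning set.
  P2: blocked at chain node Ng ∈ conditioning set.
  P3: blocked at chain node Ng ∈ conditioning set.
  P4: blocked at chain node Ng ∈ conditioning set.
{Ng} contains no descendant of Mv and blocks every backdoor path.
No other singleton works — e.g. {Mz} leaves P4 open — so {Ng} is the unique smallest valid adjustment set.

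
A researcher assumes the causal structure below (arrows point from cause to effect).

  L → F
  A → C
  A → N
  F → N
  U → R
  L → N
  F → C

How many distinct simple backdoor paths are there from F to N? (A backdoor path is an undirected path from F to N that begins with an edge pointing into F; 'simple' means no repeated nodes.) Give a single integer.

1

A backdoor path from F to N is any simple undirected path whose first edge points into F (i.e. leaves F via a parent).
Parents of F: {L}.
Enumerating:
  P1: F <- L -> N
That exhausts the simple backdoor paths. Count: 1.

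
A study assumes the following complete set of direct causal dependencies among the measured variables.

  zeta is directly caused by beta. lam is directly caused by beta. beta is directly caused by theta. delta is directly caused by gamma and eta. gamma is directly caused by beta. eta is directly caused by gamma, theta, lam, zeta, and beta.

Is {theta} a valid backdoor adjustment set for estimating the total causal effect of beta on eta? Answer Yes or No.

Yes

Backdoor paths from beta to eta (paths whose first edge points into beta):
  P1: beta <- theta -> eta
Condition 1 (no descendant of beta in the set): holds — descendants of beta are {delta, eta, gamma, lam, zeta}; none are in {theta}.
Condition 2 (every backdoor path blocked by {theta}):
  P1: blocked at fork node theta ∈ conditioning set.
{theta} satisfies the backdoor criterion.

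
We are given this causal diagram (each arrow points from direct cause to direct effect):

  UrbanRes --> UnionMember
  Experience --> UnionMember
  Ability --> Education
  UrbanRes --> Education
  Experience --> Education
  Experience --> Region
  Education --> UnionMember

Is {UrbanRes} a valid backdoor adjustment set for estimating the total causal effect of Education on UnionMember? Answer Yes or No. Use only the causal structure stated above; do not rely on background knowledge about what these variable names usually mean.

Backdoor paths from Education to UnionMember (paths whose first edge points into Education):
  P1: Education <- Experience -> UnionMember
  P2: Education <- UrbanRes -> UnionMember
Condition 1 (no descendant of Education in the set): holds — descendants of Education are {UnionMember}; none are in {UrbanRes}.
Condition 2 (every backdoor path blocked by {UrbanRes}):
  P1: open — no interior node is in the conditioning set.
  P2: blocked at fork node UrbanRes ∈ conditioning set.
{UrbanRes} does not satisfy the backdoor criterion.

No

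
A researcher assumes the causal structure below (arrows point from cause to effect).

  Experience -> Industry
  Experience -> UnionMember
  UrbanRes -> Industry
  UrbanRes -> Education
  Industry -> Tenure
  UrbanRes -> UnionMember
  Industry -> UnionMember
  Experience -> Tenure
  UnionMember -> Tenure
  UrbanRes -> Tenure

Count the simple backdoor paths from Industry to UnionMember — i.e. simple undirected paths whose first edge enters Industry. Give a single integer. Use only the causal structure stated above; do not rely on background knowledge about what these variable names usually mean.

6

A backdoor path from Industry to UnionMember is any simple undirected path whose first edge points into Industry (i.e. leaves Industry via a parent).
Parents of Industry: {Experience, UrbanRes}.
Enumerating:
  P1: Industry <- UrbanRes -> UnionMember
  P2: Industry <- UrbanRes -> Tenure <- Experience -> UnionMember
  P3: Industry <- UrbanRes -> Tenure <- UnionMember
  P4: Industry <- Experience -> UnionMember
  P5: Industry <- Experience -> Tenure <- UrbanRes -> UnionMember
  P6: Industry <- Experience -> Tenure <- UnionMember
That exhausts the simple backdoor paths. Count: 6.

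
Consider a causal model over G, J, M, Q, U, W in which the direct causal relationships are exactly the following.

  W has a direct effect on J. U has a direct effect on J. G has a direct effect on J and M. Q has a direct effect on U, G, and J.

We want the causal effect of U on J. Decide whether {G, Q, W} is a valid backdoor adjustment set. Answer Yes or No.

Backdoor paths from U to J (paths whose first edge points into U):
  P1: U <- Q -> G -> J
  P2: U <- Q -> J
Condition 1 (no descendant of U in the set): holds — descendants of U are {J}; none are in {G, Q, W}.
Condition 2 (every backdoor path blocked by {G, Q, W}):
  P1: blocked at fork node Q ∈ conditioning set.
  P2: blocked at fork node Q ∈ conditioning set.
{G, Q, W} satisfies the backdoor criterion.

Yes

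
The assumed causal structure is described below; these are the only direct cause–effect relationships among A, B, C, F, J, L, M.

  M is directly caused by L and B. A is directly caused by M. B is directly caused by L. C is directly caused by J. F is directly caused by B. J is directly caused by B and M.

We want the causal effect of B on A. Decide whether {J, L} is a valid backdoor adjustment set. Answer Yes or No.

No

Backdoor paths from B to A (paths whose first edge points into B):
  P1: B <- L -> M -> A
Condition 1 (no descendant of B in the set): FAILS — J is a descendant of B.
Condition 2 (every backdoor path blocked by {J, L}):
  P1: blocked at fork node L ∈ conditioning set.
{J, L} does not satisfy the backdoor criterion.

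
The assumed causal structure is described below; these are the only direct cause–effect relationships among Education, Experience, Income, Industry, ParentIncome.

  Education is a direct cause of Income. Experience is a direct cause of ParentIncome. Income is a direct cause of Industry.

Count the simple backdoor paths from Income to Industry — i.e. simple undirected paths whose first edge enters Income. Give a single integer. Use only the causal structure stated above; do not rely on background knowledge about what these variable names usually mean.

A backdoor path from Income to Industry is any simple undirected path whose first edge points into Income (i.e. leaves Income via a parent).
Parents of Income: {Education}.
No simple path from any parent of Income reaches Industry without revisiting Income, so there are no backdoor paths.

0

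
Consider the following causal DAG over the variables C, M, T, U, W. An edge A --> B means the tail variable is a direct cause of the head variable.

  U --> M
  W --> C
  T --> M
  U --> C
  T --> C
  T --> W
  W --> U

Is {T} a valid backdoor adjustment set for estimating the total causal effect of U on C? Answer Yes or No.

No

Backdoor paths from U to C (paths whose first edge points into U):
  P1: U <- W <- T -> C
  P2: U <- W -> C
Condition 1 (no descendant of U in the set): holds — descendants of U are {C, M}; none are in {T}.
Condition 2 (every backdoor path blocked by {T}):
  P1: blocked at fork node T ∈ conditioning set.
  P2: open — no interior node is in the conditioning set.
{T} does not satisfy the backdoor criterion.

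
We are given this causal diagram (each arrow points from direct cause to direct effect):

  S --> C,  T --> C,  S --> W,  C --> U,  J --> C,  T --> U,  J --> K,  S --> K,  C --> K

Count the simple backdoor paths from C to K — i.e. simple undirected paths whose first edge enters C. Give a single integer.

A backdoor path from C to K is any simple undirected path whose first edge points into C (i.e. leaves C via a parent).
Parents of C: {J, S, T}.
Enumerating:
  P1: C <- J -> K
  P2: C <- S -> K
That exhausts the simple backdoor paths. Count: 2.

2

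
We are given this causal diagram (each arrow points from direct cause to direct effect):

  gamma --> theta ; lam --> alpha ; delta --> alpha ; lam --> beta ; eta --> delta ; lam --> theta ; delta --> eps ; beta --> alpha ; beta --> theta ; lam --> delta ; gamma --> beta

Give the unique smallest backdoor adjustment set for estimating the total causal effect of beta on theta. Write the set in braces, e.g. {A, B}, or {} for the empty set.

{gamma, lam}

Variables eligible for adjustment (non-descendants of beta, excluding beta and theta): {delta, eps, eta, gamma, lam}.
Backdoor paths from beta to theta:
  P1: beta <- lam -> theta
  P2: beta <- gamma -> theta
The empty set is not sufficient: P1 (beta <- lam -> theta) has no collider blocking it and no conditioned non-collider, so it is open.
Try {gamma, lam}:
  P1: blocked at fork node lam ∈ conditioning set.
  P2: blocked at fork node gamma ∈ conditioning set.
{gamma, lam} contains no descendant of beta and blocks every backdoor path.
Every element of {gamma, lam} is needed (dropping gamma leaves P2 open; dropping lam leaves P1 open), so no proper subset is valid.
Among all size-2 subsets of the eligible variables, only {gamma, lam} blocks every backdoor path, so it is the unique smallest valid adjustment set.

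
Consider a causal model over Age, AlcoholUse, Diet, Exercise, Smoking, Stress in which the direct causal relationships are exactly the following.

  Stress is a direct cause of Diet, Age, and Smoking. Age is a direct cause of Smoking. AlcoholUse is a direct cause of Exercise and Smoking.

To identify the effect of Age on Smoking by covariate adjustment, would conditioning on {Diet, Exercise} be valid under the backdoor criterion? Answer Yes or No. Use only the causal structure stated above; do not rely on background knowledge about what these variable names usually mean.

No

Backdoor paths from Age to Smoking (paths whose first edge points into Age):
  P1: Age <- Stress -> Smoking
Condition 1 (no descendant of Age in the set): holds — descendants of Age are {Smoking}; none are in {Diet, Exercise}.
Condition 2 (every backdoor path blocked by {Diet, Exercise}):
  P1: open — no interior node is in the conditioning set.
{Diet, Exercise} does not satisfy the backdoor criterion.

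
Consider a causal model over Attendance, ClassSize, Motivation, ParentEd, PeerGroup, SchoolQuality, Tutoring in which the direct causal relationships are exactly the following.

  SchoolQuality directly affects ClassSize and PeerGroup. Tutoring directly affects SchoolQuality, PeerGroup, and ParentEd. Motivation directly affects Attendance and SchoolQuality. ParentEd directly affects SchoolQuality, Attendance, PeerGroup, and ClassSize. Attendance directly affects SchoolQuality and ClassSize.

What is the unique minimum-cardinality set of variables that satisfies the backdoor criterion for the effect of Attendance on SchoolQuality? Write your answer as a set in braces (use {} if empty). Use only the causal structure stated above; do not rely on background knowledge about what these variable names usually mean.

{Motivation, ParentEd}

Variables eligible for adjustment (non-descendants of Attendance, excluding Attendance and SchoolQuality): {Motivation, ParentEd, Tutoring}.
Backdoor paths from Attendance to SchoolQuality:
  P1: Attendance <- Motivation -> SchoolQuality
  P2: Attendance <- ParentEd <- Tutoring -> SchoolQuality
  P3: Attendance <- ParentEd <- Tutoring -> PeerGroup <- SchoolQuality
  P4: Attendance <- ParentEd -> SchoolQuality
  P5: Attendance <- ParentEd -> PeerGroup <- Tutoring -> SchoolQuality
  P6: Attendance <- ParentEd -> PeerGroup <- SchoolQuality
  P7: Attendance <- ParentEd -> ClassSize <- SchoolQuality
The empty set is not sufficient: P1 (Attendance <- Motivation -> SchoolQuality) has no collider blocking it and no conditioned non-collider, so it is open.
Try {Motivation, ParentEd}:
  P1: blocked at fork node Motivation ∈ conditioning set.
  P2: blocked at chain node ParentEd ∈ conditioning set.
  P3: blocked at chain node ParentEd ∈ conditioning set.
  P4: blocked at fork node ParentEd ∈ conditioning set.
  P5: blocked at fork node ParentEd ∈ conditioning set.
  P6: blocked at fork node ParentEd ∈ conditioning set.
  P7: blocked at fork node ParentEd ∈ conditioning set.
{Motivation, ParentEd} contains no descendant of Attendance and blocks every backdoor path.
Every element of {Motivation, ParentEd} is needed (dropping Motivation leaves P1 open; dropping ParentEd leaves P2 open), so no proper subset is valid.
Among all size-2 subsets of the eligible variables, only {Motivation, ParentEd} blocks every backdoor path, so it is the unique smallest valid adjustment set.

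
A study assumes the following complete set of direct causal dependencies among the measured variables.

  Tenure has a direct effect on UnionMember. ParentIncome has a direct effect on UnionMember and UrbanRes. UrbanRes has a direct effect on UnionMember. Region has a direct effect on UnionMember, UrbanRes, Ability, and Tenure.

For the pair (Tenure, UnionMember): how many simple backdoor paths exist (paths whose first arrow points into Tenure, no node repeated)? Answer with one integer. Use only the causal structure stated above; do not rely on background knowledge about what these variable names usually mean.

A backdoor path from Tenure to UnionMember is any simple undirected path whose first edge points into Tenure (i.e. leaves Tenure via a parent).
Parents of Tenure: {Region}.
Enumerating:
  P1: Tenure <- Region -> UrbanRes <- ParentIncome -> UnionMember
  P2: Tenure <- Region -> UrbanRes -> UnionMember
  P3: Tenure <- Region -> UnionMember
That exhausts the simple backdoor paths. Count: 3.

3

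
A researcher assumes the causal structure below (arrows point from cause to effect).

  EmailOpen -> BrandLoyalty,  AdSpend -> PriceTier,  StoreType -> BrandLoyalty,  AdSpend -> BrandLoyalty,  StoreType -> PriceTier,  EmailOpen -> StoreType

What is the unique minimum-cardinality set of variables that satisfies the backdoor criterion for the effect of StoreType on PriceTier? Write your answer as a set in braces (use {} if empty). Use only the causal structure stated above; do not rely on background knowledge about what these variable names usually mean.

{}

Variables eligible for adjustment (non-descendants of StoreType, excluding StoreType and PriceTier): {AdSpend, EmailOpen}.
Backdoor paths from StoreType to PriceTier:
  P1: StoreType <- EmailOpen -> BrandLoyalty <- AdSpend -> PriceTier
Each backdoor path contains an unconditioned collider, so every path is already blocked with the empty conditioning set:
  P1: blocked at collider BrandLoyalty (neither it nor any descendant is in the conditioning set).
The empty set is therefore the unique smallest valid set.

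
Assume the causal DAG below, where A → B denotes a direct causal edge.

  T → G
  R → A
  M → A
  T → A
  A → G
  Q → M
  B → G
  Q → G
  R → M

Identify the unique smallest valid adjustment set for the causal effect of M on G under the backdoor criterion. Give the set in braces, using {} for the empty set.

{Q, R}

Variables eligible for adjustment (non-descendants of M, excluding M and G): {B, Q, R, T}.
Backdoor paths from M to G:
  P1: M <- R -> A <- T -> G
  P2: M <- R -> A -> G
  P3: M <- Q -> G
The empty set is not sufficient: P2 (M <- R -> A -> G) has no collider blocking it and no conditioned non-collider, so it is open.
Try {Q, R}:
  P1: blocked at fork node R ∈ conditioning set.
  P2: blocked at fork node R ∈ conditioning set.
  P3: blocked at fork node Q ∈ conditioning set.
{Q, R} contains no descendant of M and blocks every backdoor path.
Every element of {Q, R} is needed (dropping Q leaves P3 open; dropping R leaves P2 open), so no proper subset is valid.
Among all size-2 subsets of the eligible variables, only {Q, R} blocks every backdoor path, so it is the unique smallest valid adjustment set.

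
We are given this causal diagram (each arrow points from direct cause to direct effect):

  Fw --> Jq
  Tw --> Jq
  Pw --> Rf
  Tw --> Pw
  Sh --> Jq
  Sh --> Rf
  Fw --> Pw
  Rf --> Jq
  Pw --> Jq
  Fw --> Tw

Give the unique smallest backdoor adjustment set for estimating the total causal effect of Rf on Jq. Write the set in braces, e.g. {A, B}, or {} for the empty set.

{Pw, Sh}

Variables eligible for adjustment (non-descendants of Rf, excluding Rf and Jq): {Fw, Pw, Sh, Tw}.
Backdoor paths from Rf to Jq:
  P1: Rf <- Sh -> Jq
  P2: Rf <- Pw <- Fw -> Tw -> Jq
  P3: Rf <- Pw <- Fw -> Jq
  P4: Rf <- Pw <- Tw <- Fw -> Jq
  P5: Rf <- Pw <- Tw -> Jq
  P6: Rf <- Pw -> Jq
The empty set is not sufficient: P1 (Rf <- Sh -> Jq) has no collider blocking it and no conditioned non-collider, so it is open.
Try {Pw, Sh}:
  P1: blocked at fork node Sh ∈ conditioning set.
  P2: blocked at chain node Pw ∈ conditioning set.
  P3: blocked at chain node Pw ∈ conditioning set.
  P4: blocked at chain node Pw ∈ conditioning set.
  P5: blocked at chain node Pw ∈ conditioning set.
  P6: blocked at fork node Pw ∈ conditioning set.
{Pw, Sh} contains no descendant of Rf and blocks every backdoor path.
Every element of {Pw, Sh} is needed (dropping Pw leaves P2 open; dropping Sh leaves P1 open), so no proper subset is valid.
Among all size-2 subsets of the eligible variables, only {Pw, Sh} blocks every backdoor path, so it is the unique smallest valid adjustment set.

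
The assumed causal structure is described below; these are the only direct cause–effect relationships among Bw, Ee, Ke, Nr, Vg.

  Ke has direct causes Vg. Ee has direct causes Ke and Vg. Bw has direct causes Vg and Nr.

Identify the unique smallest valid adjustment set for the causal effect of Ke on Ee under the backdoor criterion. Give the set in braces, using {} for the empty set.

Variables eligible for adjustment (non-descendants of Ke, excluding Ke and Ee): {Bw, Nr, Vg}.
Backdoor paths from Ke to Ee:
  P1: Ke <- Vg -> Ee
The empty set is not sufficient: P1 (Ke <- Vg -> Ee) has no collider blocking it and no conditioned non-collider, so it is open.
Try {Vg}:
  P1: blocked at fork node Vg ∈ conditioning set.
{Vg} contains no descendant of Ke and blocks every backdoor path.
No other singleton works — e.g. {Nr} leaves P1 open — so {Vg} is the unique smallest valid adjustment set.

{Vg}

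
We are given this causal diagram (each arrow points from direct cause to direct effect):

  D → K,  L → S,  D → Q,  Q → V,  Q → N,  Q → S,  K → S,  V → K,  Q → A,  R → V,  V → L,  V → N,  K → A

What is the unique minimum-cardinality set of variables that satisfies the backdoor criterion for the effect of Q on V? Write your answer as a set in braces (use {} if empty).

{}

Variables eligible for adjustment (non-descendants of Q, excluding Q and V): {D, R}.
Backdoor paths from Q to V:
  P1: Q <- D -> K <- V
  P2: Q <- D -> K -> S <- L <- V
Each backdoor path contains an unconditioned collider, so every path is already blocked with the empty conditioning set:
  P1: blocked at collider K (neither it nor any descendant is in the conditioning set).
  P2: blocked at collider S (neither it nor any descendant is in the conditioning set).
The empty set is therefore the unique smallest valid set.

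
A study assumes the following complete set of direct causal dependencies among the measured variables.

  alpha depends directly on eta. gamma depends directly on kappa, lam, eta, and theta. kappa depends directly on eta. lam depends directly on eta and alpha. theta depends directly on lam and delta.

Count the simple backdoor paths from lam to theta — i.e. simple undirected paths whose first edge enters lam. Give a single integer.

4

A backdoor path from lam to theta is any simple undirected path whose first edge points into lam (i.e. leaves lam via a parent).
Parents of lam: {alpha, eta}.
Enumerating:
  P1: lam <- eta -> kappa -> gamma <- theta
  P2: lam <- eta -> gamma <- theta
  P3: lam <- alpha <- eta -> kappa -> gamma <- theta
  P4: lam <- alpha <- eta -> gamma <- theta
That exhausts the simple backdoor paths. Count: 4.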